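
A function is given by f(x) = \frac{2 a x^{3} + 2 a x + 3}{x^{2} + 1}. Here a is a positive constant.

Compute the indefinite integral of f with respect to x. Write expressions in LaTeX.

F(x) = a x^{2} + 3 \operatorname{atan}{\left(x \right)} + C

Since d/dx undoes antidifferentiation here, F'(x) = f(x) is required of F(x).
Check: d/dx[a x^{2} + 3 \operatorname{atan}{\left(x \right)}] = \frac{2 a x^{3} + 2 a x + 3}{x^{2} + 1} = f(x).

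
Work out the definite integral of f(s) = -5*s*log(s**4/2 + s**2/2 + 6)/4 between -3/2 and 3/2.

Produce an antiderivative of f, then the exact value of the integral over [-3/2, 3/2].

A first test for any F(s): its s-derivative must equal f(s) identically.
F(s) = -5*(2*s**2*log(s**4/2 + s**2/2 + 6) - 4*s**2 + log(s**4 + s**2 + 12) + 2*sqrt(47)*atan(2*sqrt(47)*s**2/47 + sqrt(47)/47))/16 is an antiderivative of f.
Check: d/ds[-5*(2*s**2*log(s**4/2 + s**2/2 + 6) - 4*s**2 + log(s**4 + s**2 + 12) + 2*sqrt(47)*atan(2*sqrt(47)*s**2/47 + sqrt(47)/47))/16] = -5*s*log(s**4/2 + s**2/2 + 6)/4 = f(s).
F(3/2) = -45*log(309/32)/32 - 5*sqrt(47)*atan(11*sqrt(47)/94)/8 - 5*log(309/16)/16 + 45/16; F(-3/2) = -45*log(309/32)/32 - 5*sqrt(47)*atan(11*sqrt(47)/94)/8 - 5*log(309/16)/16 + 45/16.
Integral = F(3/2) - F(-3/2) = 0.

Antiderivative: F(s) = -5*(2*s**2*log(s**4/2 + s**2/2 + 6) - 4*s**2 + log(s**4 + s**2 + 12) + 2*sqrt(47)*atan(2*sqrt(47)*s**2/47 + sqrt(47)/47))/16; value = 0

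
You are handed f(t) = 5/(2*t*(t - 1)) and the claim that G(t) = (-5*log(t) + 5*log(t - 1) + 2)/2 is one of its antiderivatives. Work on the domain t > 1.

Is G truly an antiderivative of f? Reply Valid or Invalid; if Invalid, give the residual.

d/dt[G] = 5/(2*t**2 - 2*t)
This equals f(t) exactly, so the claim holds.

Valid: G'(t) = f(t).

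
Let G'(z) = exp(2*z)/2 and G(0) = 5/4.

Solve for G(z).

G(z) = exp(2*z)/4 + 1

For G(z) to be correct, d/dz[G] must agree with the stated G'(z) identically.
A general antiderivative is exp(2*z)/4 + C.
The condition gives C = 5/4 - (1/4) = 1.
So G(z) = exp(2*z)/4 + 1.
Check: d/dz[exp(2*z)/4 + 1] = exp(2*z)/2 = G'(z).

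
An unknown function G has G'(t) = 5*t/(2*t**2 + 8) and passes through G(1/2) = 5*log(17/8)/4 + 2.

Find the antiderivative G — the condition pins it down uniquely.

The substitution u = t**2/2 + 2 works: G'(t) is exactly (dG/du)*(du/dt) for that inner function.
A general antiderivative is 5*log(t**2/2 + 2)/4 + C.
The condition gives C = 5*log(17/8)/4 + 2 - (5*log(17/8)/4) = 2.
So G(t) = 5*log(t**2/2 + 2)/4 + 2.
Check: d/dt[5*log(t**2/2 + 2)/4 + 2] = 5*t/(2*t**2 + 8) = G'(t).

G(t) = 5*log(t**2/2 + 2)/4 + 2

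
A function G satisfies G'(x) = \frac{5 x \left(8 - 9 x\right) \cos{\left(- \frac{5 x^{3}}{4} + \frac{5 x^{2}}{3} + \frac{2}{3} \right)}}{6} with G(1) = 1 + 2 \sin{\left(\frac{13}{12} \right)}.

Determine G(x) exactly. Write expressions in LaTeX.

G'(x) matches the chain-rule pattern g'(h)*h' with inner function h(x) = - \frac{5 x^{3}}{4} + \frac{5 x^{2}}{3} + \frac{2}{3}; substituting u = h(x) collapses the integral.
A general antiderivative is 2 \sin{\left(- \frac{5 x^{3}}{4} + \frac{5 x^{2}}{3} + \frac{2}{3} \right)} + C.
The condition gives C = 1 + 2 \sin{\left(\frac{13}{12} \right)} - (2 \sin{\left(\frac{13}{12} \right)}) = 1.
So G(x) = 2 \sin{\left(- \frac{5 x^{3}}{4} + \frac{5 x^{2}}{3} + \frac{2}{3} \right)} + 1.
Check: d/dx[2 \sin{\left(- \frac{5 x^{3}}{4} + \frac{5 x^{2}}{3} + \frac{2}{3} \right)} + 1] = - \frac{15 x^{2} \cos{\left(- \frac{5 x^{3}}{4} + \frac{5 x^{2}}{3} + \frac{2}{3} \right)}}{2} + \frac{20 x \cos{\left(- \frac{5 x^{3}}{4} + \frac{5 x^{2}}{3} + \frac{2}{3} \right)}}{3}, which equals G'(x).

G(x) = 2 \sin{\left(- \frac{5 x^{3}}{4} + \frac{5 x^{2}}{3} + \frac{2}{3} \right)} + 1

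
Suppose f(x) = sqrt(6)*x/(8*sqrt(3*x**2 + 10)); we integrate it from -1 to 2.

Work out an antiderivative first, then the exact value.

The substitution u = x**2/2 + 5/3 works: f is exactly (dF/du)*(du/dx) for that inner function.
F(x) = sqrt(x**2/2 + 5/3)/4 is an antiderivative of f.
Check: d/dx[sqrt(x**2/2 + 5/3)/4] = sqrt(6)*x/(8*sqrt(3*x**2 + 10)) = f(x).
F(2) = sqrt(33)/12; F(-1) = sqrt(78)/24.
Integral = F(2) - F(-1) = -sqrt(78)/24 + sqrt(33)/12.

Antiderivative: F(x) = sqrt(x**2/2 + 5/3)/4; value = -sqrt(78)/24 + sqrt(33)/12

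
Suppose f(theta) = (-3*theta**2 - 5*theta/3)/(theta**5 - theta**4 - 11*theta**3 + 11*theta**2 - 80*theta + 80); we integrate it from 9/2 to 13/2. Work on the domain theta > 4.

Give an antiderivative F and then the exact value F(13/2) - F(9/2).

Antiderivative: F(theta) = -41*log(theta - 4)/378 + 7*log(theta - 1)/135 - 31*log(theta + 4)/630 + 10*log(theta**2 + 5)/189 + sqrt(5)*atan(sqrt(5)*theta/5)/27; value = -10*log(101/4)/189 - 31*log(21/2)/630 - 41*log(5/2)/378 - sqrt(5)*atan(9*sqrt(5)/10)/27 - 41*log(2)/378 - 7*log(7/2)/135 + 7*log(11/2)/135 + sqrt(5)*atan(13*sqrt(5)/10)/27 + 31*log(17/2)/630 + 10*log(189/4)/189

Factor the denominator (3*(theta - 4)*(theta - 1)*(theta + 4)*(theta**2 + 5)) and decompose: f = 5*(4*theta + 7)/(189*(theta**2 + 5)) - 31/(630*(theta + 4)) + 7/(135*(theta - 1)) - 41/(378*(theta - 4)); each piece integrates to a log, atan, or power term.
F(theta) = -41*log(theta - 4)/378 + 7*log(theta - 1)/135 - 31*log(theta + 4)/630 + 10*log(theta**2 + 5)/189 + sqrt(5)*atan(sqrt(5)*theta/5)/27 is an antiderivative of f.
Check: d/dtheta[-41*log(theta - 4)/378 + 7*log(theta - 1)/135 - 31*log(theta + 4)/630 + 10*log(theta**2 + 5)/189 + sqrt(5)*atan(sqrt(5)*theta/5)/27] = (-9*theta**2 - 5*theta)/(3*theta**5 - 3*theta**4 - 33*theta**3 + 33*theta**2 - 240*theta + 240), which equals f(theta).
F(13/2) = -31*log(21/2)/630 - 41*log(5/2)/378 + 7*log(11/2)/135 + sqrt(5)*atan(13*sqrt(5)/10)/27 + 10*log(189/4)/189; F(9/2) = -31*log(17/2)/630 + 7*log(7/2)/135 + 41*log(2)/378 + sqrt(5)*atan(9*sqrt(5)/10)/27 + 10*log(101/4)/189.
Integral = F(13/2) - F(9/2) = -10*log(101/4)/189 - 31*log(21/2)/630 - 41*log(5/2)/378 - sqrt(5)*atan(9*sqrt(5)/10)/27 - 41*log(2)/378 - 7*log(7/2)/135 + 7*log(11/2)/135 + sqrt(5)*atan(13*sqrt(5)/10)/27 + 31*log(17/2)/630 + 10*log(189/4)/189.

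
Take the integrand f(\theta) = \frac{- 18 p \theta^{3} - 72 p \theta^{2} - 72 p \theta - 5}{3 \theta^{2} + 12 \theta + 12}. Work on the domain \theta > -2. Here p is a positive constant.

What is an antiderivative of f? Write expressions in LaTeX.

Since d/d\theta undoes antidifferentiation here, F'(\theta) = f(\theta) is required of F(\theta).
Check: d/d\theta[\frac{- 9 p \theta^{3} - 18 p \theta^{2} + 5}{3 \theta + 6}] = \frac{- 18 p \theta^{3} - 72 p \theta^{2} - 72 p \theta - 5}{3 \theta^{2} + 12 \theta + 12} = f(\theta).

An antiderivative is F(\theta) = \frac{- 9 p \theta^{3} - 18 p \theta^{2} + 5}{3 \theta + 6}.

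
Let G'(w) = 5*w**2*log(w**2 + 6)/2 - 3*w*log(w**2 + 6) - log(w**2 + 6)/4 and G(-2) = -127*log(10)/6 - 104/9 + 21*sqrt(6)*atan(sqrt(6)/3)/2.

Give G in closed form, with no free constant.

G(w) = 5*w**3*log(w**2 + 6)/6 - 5*w**3/9 - 3*w**2*log(w**2 + 6)/2 + 3*w**2/2 - w*log(w**2 + 6)/4 + 21*w/2 - 9*log(w**2 + 6) - 21*sqrt(6)*atan(sqrt(6)*w/6)/2 - 1

The integrand splits into summands that can be handled one at a time.
A general antiderivative is -5*w**3/9 + 3*w**2/2 + 21*w/2 + (5*w**3/6 - 3*w**2/2 - w/4)*log(w**2 + 6) - 9*log(w**2 + 6) - 21*sqrt(6)*atan(sqrt(6)*w/6)/2 + C.
The condition gives C = -127*log(10)/6 - 104/9 + 21*sqrt(6)*atan(sqrt(6)/3)/2 - (-127*log(10)/6 - 95/9 + 21*sqrt(6)*atan(sqrt(6)/3)/2) = -1.
So G(w) = 5*w**3*log(w**2 + 6)/6 - 5*w**3/9 - 3*w**2*log(w**2 + 6)/2 + 3*w**2/2 - w*log(w**2 + 6)/4 + 21*w/2 - 9*log(w**2 + 6) - 21*sqrt(6)*atan(sqrt(6)*w/6)/2 - 1.
Check: d/dw[5*w**3*log(w**2 + 6)/6 - 5*w**3/9 - 3*w**2*log(w**2 + 6)/2 + 3*w**2/2 - w*log(w**2 + 6)/4 + 21*w/2 - 9*log(w**2 + 6) - 21*sqrt(6)*atan(sqrt(6)*w/6)/2 - 1] = 5*w**2*log(w**2 + 6)/2 - 3*w*log(w**2 + 6) - log(w**2 + 6)/4 = G'(w).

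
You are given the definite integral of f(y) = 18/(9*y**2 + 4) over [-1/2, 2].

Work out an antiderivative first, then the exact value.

Any candidate F(y) must reproduce f(y) exactly when differentiated.
F(y) = 3*atan(3*y/2) is an antiderivative of f.
Check: d/dy[3*atan(3*y/2)] = 18/(9*y**2 + 4) = f(y).
F(2) = 3*atan(3); F(-1/2) = -3*atan(3/4).
Integral = F(2) - F(-1/2) = 3*atan(3/4) + 3*atan(3).

Antiderivative: F(y) = 3*atan(3*y/2); value = 3*atan(3/4) + 3*atan(3)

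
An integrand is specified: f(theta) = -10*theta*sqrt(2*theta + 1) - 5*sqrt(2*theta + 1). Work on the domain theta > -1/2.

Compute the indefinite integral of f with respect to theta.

Integrate term by term and add the pieces.
Check: d/dtheta[-4*theta**2*sqrt(2*theta + 1) - 4*theta*sqrt(2*theta + 1) - sqrt(2*theta + 1)] = (-20*theta**2 - 20*theta - 5)/sqrt(2*theta + 1), which equals f(theta).

F(theta) = -4*theta**2*sqrt(2*theta + 1) - 4*theta*sqrt(2*theta + 1) - sqrt(2*theta + 1) + C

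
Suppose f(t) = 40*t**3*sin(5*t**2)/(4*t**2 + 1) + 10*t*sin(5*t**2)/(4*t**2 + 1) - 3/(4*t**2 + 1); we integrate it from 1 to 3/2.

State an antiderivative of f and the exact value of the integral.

Antiderivative: F(t) = -cos(5*t**2) - 3*atan(2*t)/2; value = -3*atan(3)/2 - cos(45/4) + cos(5) + 3*atan(2)/2

Integrate term by term and add the pieces.
F(t) = -cos(5*t**2) - 3*atan(2*t)/2 is an antiderivative of f.
Check: d/dt[-cos(5*t**2) - 3*atan(2*t)/2] = (40*t**3*sin(5*t**2) + 10*t*sin(5*t**2) - 3)/(4*t**2 + 1), which equals f(t).
F(3/2) = -3*atan(3)/2 - cos(45/4); F(1) = -3*atan(2)/2 - cos(5).
Integral = F(3/2) - F(1) = -3*atan(3)/2 - cos(45/4) + cos(5) + 3*atan(2)/2.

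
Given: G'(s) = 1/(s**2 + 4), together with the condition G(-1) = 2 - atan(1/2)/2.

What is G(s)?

Since d/ds undoes antidifferentiation here, G(s) must give back the stated G'(s).
A general antiderivative is atan(s/2)/2 + C.
The condition gives C = 2 - atan(1/2)/2 - (-atan(1/2)/2) = 2.
So G(s) = (atan(s/2) + 4)/2.
Check: d/ds[(atan(s/2) + 4)/2] = 1/(s**2 + 4) = G'(s).

G(s) = (atan(s/2) + 4)/2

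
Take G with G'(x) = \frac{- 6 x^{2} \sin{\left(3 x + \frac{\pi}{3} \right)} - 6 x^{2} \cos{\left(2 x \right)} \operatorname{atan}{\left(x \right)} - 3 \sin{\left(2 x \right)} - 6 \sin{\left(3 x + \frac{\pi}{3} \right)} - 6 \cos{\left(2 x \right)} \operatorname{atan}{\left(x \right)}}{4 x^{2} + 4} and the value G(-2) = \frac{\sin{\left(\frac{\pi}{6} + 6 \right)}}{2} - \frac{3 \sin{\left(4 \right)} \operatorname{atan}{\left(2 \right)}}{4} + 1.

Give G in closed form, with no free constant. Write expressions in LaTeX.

Whatever form G(x) takes, its d/dx must return the stated G'(x).
A general antiderivative is - \frac{3 \sin{\left(2 x \right)} \operatorname{atan}{\left(x \right)}}{4} + \frac{\cos{\left(3 x + \frac{\pi}{3} \right)}}{2} + C.
The condition gives C = \frac{\sin{\left(\frac{\pi}{6} + 6 \right)}}{2} - \frac{3 \sin{\left(4 \right)} \operatorname{atan}{\left(2 \right)}}{4} + 1 - (\frac{\sin{\left(\frac{\pi}{6} + 6 \right)}}{2} - \frac{3 \sin{\left(4 \right)} \operatorname{atan}{\left(2 \right)}}{4}) = 1.
So G(x) = - \frac{3 \sin{\left(2 x \right)} \operatorname{atan}{\left(x \right)}}{4} + \frac{\cos{\left(3 x + \frac{\pi}{3} \right)}}{2} + 1.
Check: d/dx[- \frac{3 \sin{\left(2 x \right)} \operatorname{atan}{\left(x \right)}}{4} + \frac{\cos{\left(3 x + \frac{\pi}{3} \right)}}{2} + 1] = \frac{- 6 x^{2} \sin{\left(3 x + \frac{\pi}{3} \right)} - 6 x^{2} \cos{\left(2 x \right)} \operatorname{atan}{\left(x \right)} - 3 \sin{\left(2 x \right)} - 6 \sin{\left(3 x + \frac{\pi}{3} \right)} - 6 \cos{\left(2 x \right)} \operatorname{atan}{\left(x \right)}}{4 x^{2} + 4} = G'(x).

G(x) = - \frac{3 \sin{\left(2 x \right)} \operatorname{atan}{\left(x \right)}}{4} + \frac{\cos{\left(3 x + \frac{\pi}{3} \right)}}{2} + 1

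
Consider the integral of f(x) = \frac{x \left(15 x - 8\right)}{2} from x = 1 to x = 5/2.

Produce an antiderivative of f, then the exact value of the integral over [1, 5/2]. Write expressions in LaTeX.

Antiderivative: F(x) = \frac{5 x^{3}}{2} - 2 x^{2}; value = \frac{417}{16}

An antiderivative F(x) passes only if d/dx[F] lands on f(x) exactly.
F(x) = \frac{5 x^{3}}{2} - 2 x^{2} is an antiderivative of f.
Check: d/dx[\frac{5 x^{3}}{2} - 2 x^{2}] = \frac{15 x^{2}}{2} - 4 x, which equals f(x).
F(5/2) = \frac{425}{16}; F(1) = \frac{1}{2}.
Integral = F(5/2) - F(1) = \frac{417}{16}.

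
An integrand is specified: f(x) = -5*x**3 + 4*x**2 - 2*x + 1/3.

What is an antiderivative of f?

The integrand splits into summands that can be handled one at a time.
Check: d/dx[-5*x**4/4 + 4*x**3/3 - x**2 + x/3] = -5*x**3 + 4*x**2 - 2*x + 1/3 = f(x).

An antiderivative is F(x) = -5*x**4/4 + 4*x**3/3 - x**2 + x/3.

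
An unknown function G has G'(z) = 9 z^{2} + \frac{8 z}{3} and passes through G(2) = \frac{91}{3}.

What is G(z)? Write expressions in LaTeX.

Integrate term by term and add the pieces.
A general antiderivative is 3 z^{3} + \frac{4 z^{2}}{3} + C.
The condition gives C = \frac{91}{3} - (\frac{88}{3}) = 1.
So G(z) = 3 z^{3} + \frac{4 z^{2}}{3} + 1.
Check: d/dz[3 z^{3} + \frac{4 z^{2}}{3} + 1] = 9 z^{2} + \frac{8 z}{3} = G'(z).

G(z) = 3 z^{3} + \frac{4 z^{2}}{3} + 1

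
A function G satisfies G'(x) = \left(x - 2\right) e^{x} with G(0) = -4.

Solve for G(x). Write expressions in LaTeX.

G(x) = x e^{x} - 3 e^{x} - 1

Recognize the product-rule pattern: G'(x) = u'v + uv' with u = x - 3, v = e^{x}, so integration by parts undoes it.
A general antiderivative is \left(x - 3\right) e^{x} + C.
The condition gives C = -4 - (-3) = -1.
So G(x) = x e^{x} - 3 e^{x} - 1.
Check: d/dx[x e^{x} - 3 e^{x} - 1] = x e^{x} - 2 e^{x}, which equals G'(x).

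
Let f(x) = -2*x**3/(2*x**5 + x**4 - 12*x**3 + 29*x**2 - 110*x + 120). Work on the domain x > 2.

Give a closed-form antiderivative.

An antiderivative is F(x) = -8*log(x - 2)/27 + 54*log(x - 3/2)/319 + 64*log(x + 4)/693 + 95*log(x**2 + 5)/5481 - 320*sqrt(5)*atan(sqrt(5)*x/5)/5481.

The denominator factors as (x - 2)*(x + 4)*(2*x - 3)*(x**2 + 5); partial fractions split f into directly integrable pieces: 10*(19*x - 160)/(5481*(x**2 + 5)) + 108/(319*(2*x - 3)) + 64/(693*(x + 4)) - 8/(27*(x - 2)).
Check: d/dx[-8*log(x - 2)/27 + 54*log(x - 3/2)/319 + 64*log(x + 4)/693 + 95*log(x**2 + 5)/5481 - 320*sqrt(5)*atan(sqrt(5)*x/5)/5481] = -2*x**3/(2*x**5 + x**4 - 12*x**3 + 29*x**2 - 110*x + 120) = f(x).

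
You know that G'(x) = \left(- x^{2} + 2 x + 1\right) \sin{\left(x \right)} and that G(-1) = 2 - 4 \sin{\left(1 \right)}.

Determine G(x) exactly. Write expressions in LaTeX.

Recover the given G'(x) by differentiating a candidate G(x); any mismatch rules it out.
A general antiderivative is x^{2} \cos{\left(x \right)} - 2 x \sin{\left(x \right)} - 2 x \cos{\left(x \right)} + 2 \sin{\left(x \right)} - 3 \cos{\left(x \right)} + C.
The condition gives C = 2 - 4 \sin{\left(1 \right)} - (- 4 \sin{\left(1 \right)}) = 2.
So G(x) = x^{2} \cos{\left(x \right)} - 2 x \sin{\left(x \right)} - 2 x \cos{\left(x \right)} + 2 \sin{\left(x \right)} - 3 \cos{\left(x \right)} + 2.
Check: d/dx[x^{2} \cos{\left(x \right)} - 2 x \sin{\left(x \right)} - 2 x \cos{\left(x \right)} + 2 \sin{\left(x \right)} - 3 \cos{\left(x \right)} + 2] = - x^{2} \sin{\left(x \right)} + 2 x \sin{\left(x \right)} + \sin{\left(x \right)}, which equals G'(x).

G(x) = x^{2} \cos{\left(x \right)} - 2 x \sin{\left(x \right)} - 2 x \cos{\left(x \right)} + 2 \sin{\left(x \right)} - 3 \cos{\left(x \right)} + 2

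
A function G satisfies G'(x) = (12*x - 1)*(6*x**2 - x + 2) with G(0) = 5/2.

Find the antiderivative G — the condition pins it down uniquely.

G(x) = ((-6*x**2 + x - 2)**2 + 1)/2

The substitution u = -3*x**2 + x/2 - 1 works: G'(x) is exactly (dG/du)*(du/dx) for that inner function.
A general antiderivative is 2*(-3*x**2 + x/2 - 1)**2 + C.
The condition gives C = 5/2 - (2) = 1/2.
So G(x) = ((-6*x**2 + x - 2)**2 + 1)/2.
Check: d/dx[((-6*x**2 + x - 2)**2 + 1)/2] = 72*x**3 - 18*x**2 + 25*x - 2, which equals G'(x).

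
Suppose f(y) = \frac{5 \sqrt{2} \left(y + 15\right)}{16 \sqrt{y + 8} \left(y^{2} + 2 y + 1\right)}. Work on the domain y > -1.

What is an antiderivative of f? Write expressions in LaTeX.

An antiderivative is F(y) = - \frac{5 \sqrt{\frac{y}{2} + 4}}{2 \left(2 y + 2\right)}.

f has the shape u'v + uv' for u = - \frac{5}{2 \left(2 y + 2\right)} and v = \sqrt{\frac{y}{2} + 4} — it is the derivative of the product u*v.
Check: d/dy[- \frac{5 \sqrt{\frac{y}{2} + 4}}{2 \left(2 y + 2\right)}] = \frac{5 y + 75}{8 \sqrt{2} y^{2} \sqrt{y + 8} + 16 \sqrt{2} y \sqrt{y + 8} + 8 \sqrt{2} \sqrt{y + 8}}, which equals f(y).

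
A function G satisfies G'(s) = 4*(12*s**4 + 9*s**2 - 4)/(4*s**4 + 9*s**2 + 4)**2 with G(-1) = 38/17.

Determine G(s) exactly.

G(s) = 2*(4*s**4 + 9*s**2 - 2*s + 4)/(4*s**4 + 9*s**2 + 4)

Recognize the product-rule pattern: G'(s) = u'v + uv' with u = -2*s/3, v = 1/(2*s**4/3 + 3*s**2/2 + 2/3), so integration by parts undoes it.
A general antiderivative is -2*s/(3*(2*s**4/3 + 3*s**2/2 + 2/3)) + C.
The condition gives C = 38/17 - (4/17) = 2.
So G(s) = 2*(4*s**4 + 9*s**2 - 2*s + 4)/(4*s**4 + 9*s**2 + 4).
Check: d/ds[2*(4*s**4 + 9*s**2 - 2*s + 4)/(4*s**4 + 9*s**2 + 4)] = (48*s**4 + 36*s**2 - 16)/(16*s**8 + 72*s**6 + 113*s**4 + 72*s**2 + 16), which equals G'(s).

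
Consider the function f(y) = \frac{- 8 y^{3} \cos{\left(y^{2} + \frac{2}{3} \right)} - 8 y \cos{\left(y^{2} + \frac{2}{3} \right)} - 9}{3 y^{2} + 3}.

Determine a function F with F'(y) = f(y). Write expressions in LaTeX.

An antiderivative is F(y) = - \frac{4 \sin{\left(y^{2} + \frac{2}{3} \right)}}{3} - 3 \operatorname{atan}{\left(y \right)}.

Differentiate the proposed F(y) back; it has to land on f(y) exactly.
Check: d/dy[- \frac{4 \sin{\left(y^{2} + \frac{2}{3} \right)}}{3} - 3 \operatorname{atan}{\left(y \right)}] = \frac{- 8 y^{3} \cos{\left(y^{2} + \frac{2}{3} \right)} - 8 y \cos{\left(y^{2} + \frac{2}{3} \right)} - 9}{3 y^{2} + 3} = f(y).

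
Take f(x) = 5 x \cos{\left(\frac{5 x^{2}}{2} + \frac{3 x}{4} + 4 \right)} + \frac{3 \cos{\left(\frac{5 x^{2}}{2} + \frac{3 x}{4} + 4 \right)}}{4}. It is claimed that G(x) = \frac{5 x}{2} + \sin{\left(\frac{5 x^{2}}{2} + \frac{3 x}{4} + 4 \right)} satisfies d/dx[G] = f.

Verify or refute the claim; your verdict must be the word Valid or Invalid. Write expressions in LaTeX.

Invalid: d/dx[G] - f = \frac{5}{2}, which is not 0.

d/dx[G] = 5 x \cos{\left(\frac{5 x^{2}}{2} + \frac{3 x}{4} + 4 \right)} + \frac{3 \cos{\left(\frac{5 x^{2}}{2} + \frac{3 x}{4} + 4 \right)}}{4} + \frac{5}{2}
d/dx[G] - f(x) = \frac{5}{2} != 0.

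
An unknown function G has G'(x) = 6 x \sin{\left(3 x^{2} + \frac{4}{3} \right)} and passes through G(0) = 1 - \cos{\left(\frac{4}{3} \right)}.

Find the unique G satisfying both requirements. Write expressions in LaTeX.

G'(x) matches the chain-rule pattern g'(h)*h' with inner function h(x) = 3 x^{2} + \frac{4}{3}; substituting u = h(x) collapses the integral.
A general antiderivative is - \cos{\left(3 x^{2} + \frac{4}{3} \right)} + C.
The condition gives C = 1 - \cos{\left(\frac{4}{3} \right)} - (- \cos{\left(\frac{4}{3} \right)}) = 1.
So G(x) = 1 - \cos{\left(3 x^{2} + \frac{4}{3} \right)}.
Check: d/dx[1 - \cos{\left(3 x^{2} + \frac{4}{3} \right)}] = 6 x \sin{\left(3 x^{2} + \frac{4}{3} \right)} = G'(x).

G(x) = 1 - \cos{\left(3 x^{2} + \frac{4}{3} \right)}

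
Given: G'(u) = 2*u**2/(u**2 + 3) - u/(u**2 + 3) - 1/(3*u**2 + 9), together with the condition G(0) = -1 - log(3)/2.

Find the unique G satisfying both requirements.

G(u) = 2*u - log(u**2 + 3)/2 - 19*sqrt(3)*atan(sqrt(3)*u/3)/9 - 1

Integrate term by term and add the pieces.
A general antiderivative is 2*u - log(u**2 + 3)/2 - 19*sqrt(3)*atan(sqrt(3)*u/3)/9 + C.
The condition gives C = -1 - log(3)/2 - (-log(3)/2) = -1.
So G(u) = 2*u - log(u**2 + 3)/2 - 19*sqrt(3)*atan(sqrt(3)*u/3)/9 - 1.
Check: d/du[2*u - log(u**2 + 3)/2 - 19*sqrt(3)*atan(sqrt(3)*u/3)/9 - 1] = (6*u**2 - 3*u - 1)/(3*u**2 + 9), which equals G'(u).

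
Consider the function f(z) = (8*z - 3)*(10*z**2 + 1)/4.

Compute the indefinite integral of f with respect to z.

Any candidate F(z) must reproduce f(z) exactly when differentiated.
Check: d/dz[5*z**4 - 5*z**3/2 + z**2 - 3*z/4] = 20*z**3 - 15*z**2/2 + 2*z - 3/4, which equals f(z).

F(z) = 5*z**4 - 5*z**3/2 + z**2 - 3*z/4 + C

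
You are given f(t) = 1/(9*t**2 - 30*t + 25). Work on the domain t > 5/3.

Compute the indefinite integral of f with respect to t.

Check any antiderivative F(t) by computing F'(t) and comparing it with f(t).
Check: d/dt[-1/(9*t - 15)] = 1/(9*t**2 - 30*t + 25) = f(t).

F(t) = -1/(9*t - 15) + C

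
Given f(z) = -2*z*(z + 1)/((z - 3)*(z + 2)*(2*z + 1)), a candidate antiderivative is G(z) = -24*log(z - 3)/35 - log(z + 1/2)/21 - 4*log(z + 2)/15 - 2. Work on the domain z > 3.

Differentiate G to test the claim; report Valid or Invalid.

d/dz[G] = (-2*z**2 - 2*z)/(2*z**3 - z**2 - 13*z - 6)
This equals f(z) exactly, so the claim holds.

Valid: G'(z) = f(z).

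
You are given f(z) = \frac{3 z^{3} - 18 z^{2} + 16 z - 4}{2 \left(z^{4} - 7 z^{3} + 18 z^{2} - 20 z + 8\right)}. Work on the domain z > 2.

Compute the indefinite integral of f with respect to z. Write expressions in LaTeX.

F(z) = \frac{3 \log{\left(\frac{3 z}{2} - \frac{3}{2} \right)}}{2} + \frac{5}{z^{2} - 4 z + 4} + C

A candidate is checked by its d/dz: the result must match f(z).
Check: d/dz[\frac{3 \log{\left(\frac{3 z}{2} - \frac{3}{2} \right)}}{2} + \frac{5}{z^{2} - 4 z + 4}] = \frac{3 z^{3} - 18 z^{2} + 16 z - 4}{2 z^{4} - 14 z^{3} + 36 z^{2} - 40 z + 16}, which equals f(z).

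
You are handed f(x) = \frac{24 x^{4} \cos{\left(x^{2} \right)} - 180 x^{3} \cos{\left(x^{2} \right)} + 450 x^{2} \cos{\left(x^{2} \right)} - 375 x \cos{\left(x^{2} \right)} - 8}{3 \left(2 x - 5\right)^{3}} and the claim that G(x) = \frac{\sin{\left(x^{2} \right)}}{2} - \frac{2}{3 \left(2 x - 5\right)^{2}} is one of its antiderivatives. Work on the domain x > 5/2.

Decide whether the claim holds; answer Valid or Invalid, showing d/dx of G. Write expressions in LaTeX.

d/dx[G] = \frac{24 x^{4} \cos{\left(x^{2} \right)} - 180 x^{3} \cos{\left(x^{2} \right)} + 450 x^{2} \cos{\left(x^{2} \right)} - 375 x \cos{\left(x^{2} \right)} + 8}{24 x^{3} - 180 x^{2} + 450 x - 375}
d/dx[G] - f(x) = \frac{16}{24 x^{3} - 180 x^{2} + 450 x - 375} != 0.

Invalid: d/dx[G] - f = \frac{16}{24 x^{3} - 180 x^{2} + 450 x - 375}, which is not 0.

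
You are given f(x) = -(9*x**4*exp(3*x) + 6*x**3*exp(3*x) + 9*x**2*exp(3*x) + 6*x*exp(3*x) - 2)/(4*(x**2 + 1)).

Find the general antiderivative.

A first test for any F(x): its x-derivative must equal f(x) identically.
Check: d/dx[(-3*x**2*exp(3*x) + 2*atan(x))/4] = (-9*x**4*exp(3*x) - 6*x**3*exp(3*x) - 9*x**2*exp(3*x) - 6*x*exp(3*x) + 2)/(4*x**2 + 4), which equals f(x).

F(x) = (-3*x**2*exp(3*x) + 2*atan(x))/4 + C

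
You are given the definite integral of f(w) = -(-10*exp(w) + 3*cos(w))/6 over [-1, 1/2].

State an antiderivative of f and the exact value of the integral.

A candidate is checked by its d/dw: the result must match f(w).
F(w) = (10*exp(w) - 3*sin(w))/6 is an antiderivative of f.
Check: d/dw[(10*exp(w) - 3*sin(w))/6] = 5*exp(w)/3 - cos(w)/2, which equals f(w).
F(1/2) = -sin(1/2)/2 + 5*exp(1/2)/3; F(-1) = sin(1)/2 + 5*exp(-1)/3.
Integral = F(1/2) - F(-1) = -5*exp(-1)/3 - sin(1)/2 - sin(1/2)/2 + 5*exp(1/2)/3.

Antiderivative: F(w) = (10*exp(w) - 3*sin(w))/6; value = -5*exp(-1)/3 - sin(1)/2 - sin(1/2)/2 + 5*exp(1/2)/3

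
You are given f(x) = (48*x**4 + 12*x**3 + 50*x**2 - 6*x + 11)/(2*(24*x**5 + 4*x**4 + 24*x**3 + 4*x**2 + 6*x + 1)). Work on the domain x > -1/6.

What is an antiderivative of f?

An antiderivative is F(x) = -x/(4*x**2 + 2) + log(3*x + 1/2).

Recover f(x) by differentiating a candidate F(x); any mismatch rules it out.
Check: d/dx[-x/(4*x**2 + 2) + log(3*x + 1/2)] = (48*x**4 + 12*x**3 + 50*x**2 - 6*x + 11)/(48*x**5 + 8*x**4 + 48*x**3 + 8*x**2 + 12*x + 2), which equals f(x).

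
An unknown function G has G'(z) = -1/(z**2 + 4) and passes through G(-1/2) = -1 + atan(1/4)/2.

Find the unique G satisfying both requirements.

G(z) = -atan(z/2)/2 - 1

Differentiate the proposed G(z) back; it has to land on the given G'(z).
A general antiderivative is -atan(z/2)/2 + C.
The condition gives C = -1 + atan(1/4)/2 - (atan(1/4)/2) = -1.
So G(z) = -atan(z/2)/2 - 1.
Check: d/dz[-atan(z/2)/2 - 1] = -1/(z**2 + 4) = G'(z).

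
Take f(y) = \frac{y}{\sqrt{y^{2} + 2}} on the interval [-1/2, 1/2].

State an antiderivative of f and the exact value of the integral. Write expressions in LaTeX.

The substitution u = y^{2} + 2 works: f is exactly (dF/du)*(du/dy) for that inner function.
F(y) = \sqrt{y^{2} + 2} is an antiderivative of f.
Check: d/dy[\sqrt{y^{2} + 2}] = \frac{y}{\sqrt{y^{2} + 2}} = f(y).
F(1/2) = \frac{3}{2}; F(-1/2) = \frac{3}{2}.
Integral = F(1/2) - F(-1/2) = 0.

Antiderivative: F(y) = \sqrt{y^{2} + 2}; value = 0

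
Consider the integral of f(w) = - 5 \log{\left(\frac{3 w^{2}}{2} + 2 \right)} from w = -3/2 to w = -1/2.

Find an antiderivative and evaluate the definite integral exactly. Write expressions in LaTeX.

Antiderivative: F(w) = - 5 w \log{\left(\frac{3 w^{2}}{2} + 2 \right)} + 10 w - \frac{20 \sqrt{3} \operatorname{atan}{\left(\frac{\sqrt{3} w}{2} \right)}}{3}; value = - \frac{15 \log{\left(\frac{43}{8} \right)}}{2} - \frac{20 \sqrt{3} \operatorname{atan}{\left(\frac{3 \sqrt{3}}{4} \right)}}{3} + \frac{5 \log{\left(\frac{19}{8} \right)}}{2} + \frac{20 \sqrt{3} \operatorname{atan}{\left(\frac{\sqrt{3}}{4} \right)}}{3} + 10

Since d/dw undoes antidifferentiation here, F'(w) = f(w) is required of F(w).
F(w) = - 5 w \log{\left(\frac{3 w^{2}}{2} + 2 \right)} + 10 w - \frac{20 \sqrt{3} \operatorname{atan}{\left(\frac{\sqrt{3} w}{2} \right)}}{3} is an antiderivative of f.
Check: d/dw[- 5 w \log{\left(\frac{3 w^{2}}{2} + 2 \right)} + 10 w - \frac{20 \sqrt{3} \operatorname{atan}{\left(\frac{\sqrt{3} w}{2} \right)}}{3}] = - 5 \log{\left(\frac{3 w^{2}}{2} + 2 \right)} = f(w).
F(-1/2) = -5 + \frac{5 \log{\left(\frac{19}{8} \right)}}{2} + \frac{20 \sqrt{3} \operatorname{atan}{\left(\frac{\sqrt{3}}{4} \right)}}{3}; F(-3/2) = -15 + \frac{20 \sqrt{3} \operatorname{atan}{\left(\frac{3 \sqrt{3}}{4} \right)}}{3} + \frac{15 \log{\left(\frac{43}{8} \right)}}{2}.
Integral = F(-1/2) - F(-3/2) = - \frac{15 \log{\left(\frac{43}{8} \right)}}{2} - \frac{20 \sqrt{3} \operatorname{atan}{\left(\frac{3 \sqrt{3}}{4} \right)}}{3} + \frac{5 \log{\left(\frac{19}{8} \right)}}{2} + \frac{20 \sqrt{3} \operatorname{atan}{\left(\frac{\sqrt{3}}{4} \right)}}{3} + 10.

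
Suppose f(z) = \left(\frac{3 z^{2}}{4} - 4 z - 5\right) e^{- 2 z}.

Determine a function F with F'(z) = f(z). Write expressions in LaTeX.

An antiderivative is F(z) = - \frac{\left(6 z^{2} - 26 z - 53\right) e^{- 2 z}}{16}.

Recognize the product-rule pattern: f = u'v + uv' with u = - \frac{3 z^{2}}{8} + \frac{13 z}{8} + \frac{53}{16}, v = e^{- 2 z}, so integration by parts undoes it.
Check: d/dz[- \frac{\left(6 z^{2} - 26 z - 53\right) e^{- 2 z}}{16}] = \frac{\left(3 z^{2} - 16 z - 20\right) e^{- 2 z}}{4}, which equals f(z).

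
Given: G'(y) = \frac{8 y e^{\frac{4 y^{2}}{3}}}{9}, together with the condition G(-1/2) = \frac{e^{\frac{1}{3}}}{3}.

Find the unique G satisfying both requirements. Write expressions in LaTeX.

G(y) = \frac{e^{\frac{4 y^{2}}{3}}}{3}

G'(y) matches the chain-rule pattern g'(h)*h' with inner function h(y) = \frac{4 y^{2}}{3}; substituting u = h(y) collapses the integral.
A general antiderivative is \frac{e^{\frac{4 y^{2}}{3}}}{3} + C.
The condition gives C = \frac{e^{\frac{1}{3}}}{3} - (\frac{e^{\frac{1}{3}}}{3}) = 0.
So G(y) = \frac{e^{\frac{4 y^{2}}{3}}}{3}.
Check: d/dy[\frac{e^{\frac{4 y^{2}}{3}}}{3}] = \frac{8 y e^{\frac{4 y^{2}}{3}}}{9} = G'(y).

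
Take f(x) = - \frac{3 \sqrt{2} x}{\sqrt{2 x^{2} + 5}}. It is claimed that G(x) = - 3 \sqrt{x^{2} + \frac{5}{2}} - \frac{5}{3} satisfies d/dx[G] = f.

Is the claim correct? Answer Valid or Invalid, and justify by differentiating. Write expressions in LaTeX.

d/dx[G] = - \frac{3 \sqrt{2} x}{\sqrt{2 x^{2} + 5}}
This equals f(x) exactly, so the claim holds.

Valid: G'(x) = f(x).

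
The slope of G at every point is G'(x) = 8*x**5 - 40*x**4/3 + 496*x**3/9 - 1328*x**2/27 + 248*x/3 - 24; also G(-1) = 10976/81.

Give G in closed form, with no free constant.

G(x) = -4*(-3*x**2 + 2*x - 9)**3/81

G'(x) matches the chain-rule pattern g'(h)*h' with inner function h(x) = -x**2 + 2*x/3 - 3; substituting u = h(x) collapses the integral.
A general antiderivative is -4*(-x**2 + 2*x/3 - 3)**3/3 + C.
The condition gives C = 10976/81 - (10976/81) = 0.
So G(x) = -4*(-3*x**2 + 2*x - 9)**3/81.
Check: d/dx[-4*(-3*x**2 + 2*x - 9)**3/81] = 8*x**5 - 40*x**4/3 + 496*x**3/9 - 1328*x**2/27 + 248*x/3 - 24 = G'(x).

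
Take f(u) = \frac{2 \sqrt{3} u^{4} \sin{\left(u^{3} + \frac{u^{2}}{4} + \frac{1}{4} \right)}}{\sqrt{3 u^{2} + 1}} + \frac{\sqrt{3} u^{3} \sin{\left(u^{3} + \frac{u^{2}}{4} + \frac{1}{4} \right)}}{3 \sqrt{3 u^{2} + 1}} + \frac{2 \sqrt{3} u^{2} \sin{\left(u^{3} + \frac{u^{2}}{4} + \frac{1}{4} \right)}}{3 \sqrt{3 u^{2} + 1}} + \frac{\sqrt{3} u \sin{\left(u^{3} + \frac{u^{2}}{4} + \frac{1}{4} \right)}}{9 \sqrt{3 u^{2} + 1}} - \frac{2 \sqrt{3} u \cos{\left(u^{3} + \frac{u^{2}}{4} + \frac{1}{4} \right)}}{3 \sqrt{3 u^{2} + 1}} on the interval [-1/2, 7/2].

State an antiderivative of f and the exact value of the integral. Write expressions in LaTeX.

Antiderivative: F(u) = - \frac{2 \sqrt{u^{2} + \frac{1}{3}} \cos{\left(u^{3} + \frac{u^{2}}{4} + \frac{1}{4} \right)}}{3}; value = \frac{\sqrt{21} \cos{\left(\frac{3}{16} \right)}}{9} - \frac{\sqrt{453} \cos{\left(\frac{739}{16} \right)}}{9}

Recognize the product-rule pattern: f = v'r + vr' with v = - \frac{2 \sqrt{u^{2} + \frac{1}{3}}}{3}, r = \cos{\left(u^{3} + \frac{u^{2}}{4} + \frac{1}{4} \right)}, so integration by parts undoes it.
F(u) = - \frac{2 \sqrt{u^{2} + \frac{1}{3}} \cos{\left(u^{3} + \frac{u^{2}}{4} + \frac{1}{4} \right)}}{3} is an antiderivative of f.
Check: d/du[- \frac{2 \sqrt{u^{2} + \frac{1}{3}} \cos{\left(u^{3} + \frac{u^{2}}{4} + \frac{1}{4} \right)}}{3}] = \frac{\sqrt{3} \left(18 u^{4} \sin{\left(u^{3} + \frac{u^{2}}{4} + \frac{1}{4} \right)} + 3 u^{3} \sin{\left(u^{3} + \frac{u^{2}}{4} + \frac{1}{4} \right)} + 6 u^{2} \sin{\left(u^{3} + \frac{u^{2}}{4} + \frac{1}{4} \right)} + u \sin{\left(u^{3} + \frac{u^{2}}{4} + \frac{1}{4} \right)} - 6 u \cos{\left(u^{3} + \frac{u^{2}}{4} + \frac{1}{4} \right)}\right)}{9 \sqrt{3 u^{2} + 1}}, which equals f(u).
F(7/2) = - \frac{\sqrt{453} \cos{\left(\frac{739}{16} \right)}}{9}; F(-1/2) = - \frac{\sqrt{21} \cos{\left(\frac{3}{16} \right)}}{9}.
Integral = F(7/2) - F(-1/2) = \frac{\sqrt{21} \cos{\left(\frac{3}{16} \right)}}{9} - \frac{\sqrt{453} \cos{\left(\frac{739}{16} \right)}}{9}.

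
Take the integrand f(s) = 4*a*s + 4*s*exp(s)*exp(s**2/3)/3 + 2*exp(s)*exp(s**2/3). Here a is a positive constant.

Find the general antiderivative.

F(s) = 2*(a*s**2 + exp(s)*exp(s**2/3)) + C

Integrate term by term and add the pieces.
Check: d/ds[2*(a*s**2 + exp(s)*exp(s**2/3))] = 4*a*s + 4*s*exp(s)*exp(s**2/3)/3 + 2*exp(s)*exp(s**2/3) = f(s).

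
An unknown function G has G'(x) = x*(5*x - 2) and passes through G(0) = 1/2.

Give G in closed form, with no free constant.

For G(x) to be correct, d/dx[G] must agree with the stated G'(x) identically.
A general antiderivative is 5*x**3/3 - x**2 + C.
The condition gives C = 1/2 - (0) = 1/2.
So G(x) = (10*x**3 - 6*x**2 + 3)/6.
Check: d/dx[(10*x**3 - 6*x**2 + 3)/6] = 5*x**2 - 2*x, which equals G'(x).

G(x) = (10*x**3 - 6*x**2 + 3)/6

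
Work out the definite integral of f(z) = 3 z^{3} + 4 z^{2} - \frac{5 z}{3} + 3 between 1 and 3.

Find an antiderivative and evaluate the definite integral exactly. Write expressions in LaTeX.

Antiderivative: F(z) = \frac{z \left(9 z^{3} + 16 z^{2} - 10 z + 36\right)}{12}; value = 94

The integrand splits into summands that can be handled one at a time.
F(z) = \frac{z \left(9 z^{3} + 16 z^{2} - 10 z + 36\right)}{12} is an antiderivative of f.
Check: d/dz[\frac{z \left(9 z^{3} + 16 z^{2} - 10 z + 36\right)}{12}] = 3 z^{3} + 4 z^{2} - \frac{5 z}{3} + 3 = f(z).
F(3) = \frac{393}{4}; F(1) = \frac{17}{4}.
Integral = F(3) - F(1) = 94.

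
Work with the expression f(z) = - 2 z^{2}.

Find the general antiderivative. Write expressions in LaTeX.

F(z) = - \frac{2 z^{3}}{3} + C

A first test for any F(z): its z-derivative must equal f(z) identically.
Check: d/dz[- \frac{2 z^{3}}{3}] = - 2 z^{2} = f(z).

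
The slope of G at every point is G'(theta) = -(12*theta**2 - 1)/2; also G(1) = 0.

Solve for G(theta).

Any candidate G(theta) must reproduce the stated G'(theta) exactly.
A general antiderivative is -2*theta**3 + theta/2 + 1/2 + C.
The condition gives C = 0 - (-1) = 1.
So G(theta) = -2*theta**3 + theta/2 + 3/2.
Check: d/dtheta[-2*theta**3 + theta/2 + 3/2] = 1/2 - 6*theta**2, which equals G'(theta).

G(theta) = -2*theta**3 + theta/2 + 3/2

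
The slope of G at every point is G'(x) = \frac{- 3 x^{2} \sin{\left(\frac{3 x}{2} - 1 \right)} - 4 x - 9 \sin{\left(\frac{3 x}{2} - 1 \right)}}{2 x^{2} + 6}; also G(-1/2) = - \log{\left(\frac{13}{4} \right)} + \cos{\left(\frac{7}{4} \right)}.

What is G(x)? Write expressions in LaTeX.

G(x) = - \log{\left(x^{2} + 3 \right)} + \cos{\left(\frac{3 x}{2} - 1 \right)}

Since d/dx undoes antidifferentiation here, G(x) must give back the stated G'(x).
A general antiderivative is - \log{\left(x^{2} + 3 \right)} + \cos{\left(\frac{3 x}{2} - 1 \right)} + C.
The condition gives C = - \log{\left(\frac{13}{4} \right)} + \cos{\left(\frac{7}{4} \right)} - (- \log{\left(\frac{13}{4} \right)} + \cos{\left(\frac{7}{4} \right)}) = 0.
So G(x) = - \log{\left(x^{2} + 3 \right)} + \cos{\left(\frac{3 x}{2} - 1 \right)}.
Check: d/dx[- \log{\left(x^{2} + 3 \right)} + \cos{\left(\frac{3 x}{2} - 1 \right)}] = \frac{- 3 x^{2} \sin{\left(\frac{3 x}{2} - 1 \right)} - 4 x - 9 \sin{\left(\frac{3 x}{2} - 1 \right)}}{2 x^{2} + 6} = G'(x).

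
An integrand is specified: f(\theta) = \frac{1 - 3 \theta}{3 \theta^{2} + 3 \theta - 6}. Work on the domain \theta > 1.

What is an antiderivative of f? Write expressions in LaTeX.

An antiderivative is F(\theta) = - \frac{2 \log{\left(\theta - 1 \right)} + 7 \log{\left(\theta + 2 \right)}}{9}.

Factor the denominator (3 \left(\theta - 1\right) \left(\theta + 2\right)) and decompose: f = - \frac{7}{9 \left(\theta + 2\right)} - \frac{2}{9 \left(\theta - 1\right)}; each piece integrates to a log, atan, or power term.
Check: d/d\theta[- \frac{2 \log{\left(\theta - 1 \right)} + 7 \log{\left(\theta + 2 \right)}}{9}] = \frac{1 - 3 \theta}{3 \theta^{2} + 3 \theta - 6} = f(\theta).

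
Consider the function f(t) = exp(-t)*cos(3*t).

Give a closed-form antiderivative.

A candidate is checked by its d/dt: the result must match f(t).
Check: d/dt[-(-3*sin(3*t) + cos(3*t))*exp(-t)/10] = exp(-t)*cos(3*t) = f(t).

An antiderivative is F(t) = -(-3*sin(3*t) + cos(3*t))*exp(-t)/10.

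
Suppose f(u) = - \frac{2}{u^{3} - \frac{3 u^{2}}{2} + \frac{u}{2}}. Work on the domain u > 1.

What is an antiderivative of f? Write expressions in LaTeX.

An antiderivative is F(u) = 4 \left(2 \log{\left(2 u - 1 \right)} - \log{\left(u^{2} - u \right)}\right).

Factor the denominator (u \left(u - 1\right) \left(2 u - 1\right)) and decompose: f = \frac{16}{2 u - 1} - \frac{4}{u - 1} - \frac{4}{u}; each piece integrates to a log, atan, or power term.
Check: d/du[4 \left(2 \log{\left(2 u - 1 \right)} - \log{\left(u^{2} - u \right)}\right)] = - \frac{4}{2 u^{3} - 3 u^{2} + u}, which equals f(u).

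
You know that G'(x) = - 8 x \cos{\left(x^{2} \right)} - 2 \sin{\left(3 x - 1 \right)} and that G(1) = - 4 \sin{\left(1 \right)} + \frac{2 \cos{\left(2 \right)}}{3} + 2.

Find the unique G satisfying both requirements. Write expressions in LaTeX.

G(x) = \frac{2 \left(- 6 \sin{\left(x^{2} \right)} + \cos{\left(3 x - 1 \right)} + 3\right)}{3}

Integrate term by term and add the pieces.
A general antiderivative is - 4 \sin{\left(x^{2} \right)} + \frac{2 \cos{\left(3 x - 1 \right)}}{3} + C.
The condition gives C = - 4 \sin{\left(1 \right)} + \frac{2 \cos{\left(2 \right)}}{3} + 2 - (- 4 \sin{\left(1 \right)} + \frac{2 \cos{\left(2 \right)}}{3}) = 2.
So G(x) = \frac{2 \left(- 6 \sin{\left(x^{2} \right)} + \cos{\left(3 x - 1 \right)} + 3\right)}{3}.
Check: d/dx[\frac{2 \left(- 6 \sin{\left(x^{2} \right)} + \cos{\left(3 x - 1 \right)} + 3\right)}{3}] = - 8 x \cos{\left(x^{2} \right)} - 2 \sin{\left(3 x - 1 \right)} = G'(x).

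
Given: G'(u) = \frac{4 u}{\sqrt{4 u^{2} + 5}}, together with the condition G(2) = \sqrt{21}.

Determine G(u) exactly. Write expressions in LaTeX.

G'(u) matches the chain-rule pattern g'(h)*h' with inner function h(u) = 4 u^{2} + 5; substituting w = h(u) collapses the integral.
A general antiderivative is \sqrt{4 u^{2} + 5} + C.
The condition gives C = \sqrt{21} - (\sqrt{21}) = 0.
So G(u) = \sqrt{4 u^{2} + 5}.
Check: d/du[\sqrt{4 u^{2} + 5}] = \frac{4 u}{\sqrt{4 u^{2} + 5}} = G'(u).

G(u) = \sqrt{4 u^{2} + 5}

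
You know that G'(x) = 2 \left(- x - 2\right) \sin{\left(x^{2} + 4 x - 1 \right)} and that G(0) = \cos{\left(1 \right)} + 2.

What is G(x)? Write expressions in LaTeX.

G(x) = \cos{\left(x^{2} + 4 x - 1 \right)} + 2

The substitution u = x^{2} + 4 x - 1 works: G'(x) is exactly (dG/du)*(du/dx) for that inner function.
A general antiderivative is \cos{\left(x^{2} + 4 x - 1 \right)} + C.
The condition gives C = \cos{\left(1 \right)} + 2 - (\cos{\left(1 \right)}) = 2.
So G(x) = \cos{\left(x^{2} + 4 x - 1 \right)} + 2.
Check: d/dx[\cos{\left(x^{2} + 4 x - 1 \right)} + 2] = - 2 x \sin{\left(x^{2} + 4 x - 1 \right)} - 4 \sin{\left(x^{2} + 4 x - 1 \right)}, which equals G'(x).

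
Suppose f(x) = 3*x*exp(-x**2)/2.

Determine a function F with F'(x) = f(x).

The substitution u = -x**2 works: f is exactly (dF/du)*(du/dx) for that inner function.
Check: d/dx[-3*exp(-x**2)/4] = 3*x*exp(-x**2)/2 = f(x).

An antiderivative is F(x) = -3*exp(-x**2)/4.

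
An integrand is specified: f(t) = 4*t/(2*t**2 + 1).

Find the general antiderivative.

F(t) = log(2*t**2 + 1) + C

f matches the chain-rule pattern g'(h)*h' with inner function h(t) = 2*t**2 + 1; substituting u = h(t) collapses the integral.
Check: d/dt[log(2*t**2 + 1)] = 4*t/(2*t**2 + 1) = f(t).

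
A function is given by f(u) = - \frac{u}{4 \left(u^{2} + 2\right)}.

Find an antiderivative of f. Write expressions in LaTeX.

f matches the chain-rule pattern g'(h)*h' with inner function h(u) = u^{2} + 2; substituting w = h(u) collapses the integral.
Check: d/du[- \frac{\log{\left(u^{2} + 2 \right)}}{8}] = - \frac{u}{4 u^{2} + 8}, which equals f(u).

An antiderivative is F(u) = - \frac{\log{\left(u^{2} + 2 \right)}}{8}.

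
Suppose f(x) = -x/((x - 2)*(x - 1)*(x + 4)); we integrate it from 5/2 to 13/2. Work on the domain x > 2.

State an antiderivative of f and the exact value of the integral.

Antiderivative: F(x) = -log(x - 2)/3 + log(x - 1)/5 + 2*log(x + 4)/15; value = -log(9/2)/3 - 2*log(13/2)/15 - log(2)/3 - log(3/2)/5 + 2*log(21/2)/15 + log(11/2)/5

Factor the denominator ((x - 2)*(x - 1)*(x + 4)) and decompose: f = 2/(15*(x + 4)) + 1/(5*(x - 1)) - 1/(3*(x - 2)); each piece integrates to a log, atan, or power term.
F(x) = -log(x - 2)/3 + log(x - 1)/5 + 2*log(x + 4)/15 is an antiderivative of f.
Check: d/dx[-log(x - 2)/3 + log(x - 1)/5 + 2*log(x + 4)/15] = -x/(x**3 + x**2 - 10*x + 8), which equals f(x).
F(13/2) = -log(9/2)/3 + 2*log(21/2)/15 + log(11/2)/5; F(5/2) = log(3/2)/5 + log(2)/3 + 2*log(13/2)/15.
Integral = F(13/2) - F(5/2) = -log(9/2)/3 - 2*log(13/2)/15 - log(2)/3 - log(3/2)/5 + 2*log(21/2)/15 + log(11/2)/5.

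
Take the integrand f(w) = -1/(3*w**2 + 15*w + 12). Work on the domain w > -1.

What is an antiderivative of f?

An antiderivative is F(w) = -log(w + 1)/9 + log(w + 4)/9.

The denominator factors as 3*(w + 1)*(w + 4); partial fractions split f into directly integrable pieces: 1/(9*(w + 4)) - 1/(9*(w + 1)).
Check: d/dw[-log(w + 1)/9 + log(w + 4)/9] = -1/(3*w**2 + 15*w + 12) = f(w).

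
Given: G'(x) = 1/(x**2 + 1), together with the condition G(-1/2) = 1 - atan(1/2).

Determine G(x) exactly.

Since d/dx undoes antidifferentiation here, G(x) must give back the stated G'(x).
A general antiderivative is atan(x) + C.
The condition gives C = 1 - atan(1/2) - (-atan(1/2)) = 1.
So G(x) = atan(x) + 1.
Check: d/dx[atan(x) + 1] = 1/(x**2 + 1) = G'(x).

G(x) = atan(x) + 1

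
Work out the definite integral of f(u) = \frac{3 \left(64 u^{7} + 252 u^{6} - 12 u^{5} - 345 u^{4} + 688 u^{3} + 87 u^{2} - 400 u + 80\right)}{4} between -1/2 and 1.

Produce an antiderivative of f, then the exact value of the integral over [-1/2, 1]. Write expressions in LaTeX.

f has the shape v'r + vr' for v = - \frac{3 \left(2 u^{2} + 5 u - 4\right)^{2}}{2} and r = - u^{4} + \frac{u^{3}}{2} - \frac{5 u}{2} — it is the derivative of the product v*r.
F(u) = 6 u^{8} + 27 u^{7} - \frac{3 u^{6}}{2} - \frac{207 u^{5}}{4} + 129 u^{4} + \frac{87 u^{3}}{4} - 150 u^{2} + 60 u is an antiderivative of f.
Check: d/du[6 u^{8} + 27 u^{7} - \frac{3 u^{6}}{2} - \frac{207 u^{5}}{4} + 129 u^{4} + \frac{87 u^{3}}{4} - 150 u^{2} + 60 u] = 48 u^{7} + 189 u^{6} - 9 u^{5} - \frac{1035 u^{4}}{4} + 516 u^{3} + \frac{261 u^{2}}{4} - 300 u + 60, which equals f(u).
F(1) = \frac{81}{2}; F(-1/2) = - \frac{243}{4}.
Integral = F(1) - F(-1/2) = \frac{405}{4}.

Antiderivative: F(u) = 6 u^{8} + 27 u^{7} - \frac{3 u^{6}}{2} - \frac{207 u^{5}}{4} + 129 u^{4} + \frac{87 u^{3}}{4} - 150 u^{2} + 60 u; value = \frac{405}{4}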